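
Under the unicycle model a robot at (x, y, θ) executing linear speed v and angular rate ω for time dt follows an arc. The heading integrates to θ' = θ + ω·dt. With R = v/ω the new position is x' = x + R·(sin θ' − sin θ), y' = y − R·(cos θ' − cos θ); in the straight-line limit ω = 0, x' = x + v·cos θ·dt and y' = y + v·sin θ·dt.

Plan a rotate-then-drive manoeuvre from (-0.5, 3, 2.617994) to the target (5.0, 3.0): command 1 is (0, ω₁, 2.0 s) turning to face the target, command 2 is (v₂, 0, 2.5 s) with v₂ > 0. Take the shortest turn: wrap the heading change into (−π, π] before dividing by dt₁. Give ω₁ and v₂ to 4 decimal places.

heading to target = atan2(3−3, 5−-0.5) = 0.0000
Δθ = wrap(0.0000 − 2.6180) = -2.6180; ω₁ = Δθ/dt₁ = -1.3090
distance = √((5−-0.5)² + (3−3)²) = 5.5000; v₂ = distance/dt₂ = 2.2000

ω₁ = -1.3090, v₂ = 2.2000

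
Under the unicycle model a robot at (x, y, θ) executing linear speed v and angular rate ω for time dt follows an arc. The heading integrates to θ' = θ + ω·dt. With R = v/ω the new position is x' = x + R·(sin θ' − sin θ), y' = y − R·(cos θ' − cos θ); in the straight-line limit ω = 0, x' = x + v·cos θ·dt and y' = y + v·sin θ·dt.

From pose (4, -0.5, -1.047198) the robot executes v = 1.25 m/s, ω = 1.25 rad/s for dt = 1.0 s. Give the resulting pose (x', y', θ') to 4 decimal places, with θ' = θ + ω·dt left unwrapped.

(5.0674, -0.9795, 0.2028)

θ' = -1.0472 + 1.25·1.0 = 0.2028
R = v/ω = 1.25/1.25 = 1.0000
x' = 4 + 1.0000·(sin 0.2028 − sin -1.0472) = 5.0674
y' = -0.5 − 1.0000·(cos 0.2028 − cos -1.0472) = -0.9795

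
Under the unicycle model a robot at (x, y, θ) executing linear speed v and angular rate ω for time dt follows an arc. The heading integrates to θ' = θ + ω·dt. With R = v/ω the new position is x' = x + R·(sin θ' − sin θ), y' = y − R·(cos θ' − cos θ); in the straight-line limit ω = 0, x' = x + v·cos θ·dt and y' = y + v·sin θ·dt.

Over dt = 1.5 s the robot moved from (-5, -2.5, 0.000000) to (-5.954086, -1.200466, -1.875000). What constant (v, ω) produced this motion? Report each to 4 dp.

v = -1.2500, ω = -1.2500

Δθ = -1.875000 − 0.000000 = -1.875000
ω = Δθ/dt = -1.875000/1.5 = -1.2500
R = −Δy/(cos θ' − cos θ) = 1.0000
v = R·ω = 1.0000·-1.2500 = -1.2500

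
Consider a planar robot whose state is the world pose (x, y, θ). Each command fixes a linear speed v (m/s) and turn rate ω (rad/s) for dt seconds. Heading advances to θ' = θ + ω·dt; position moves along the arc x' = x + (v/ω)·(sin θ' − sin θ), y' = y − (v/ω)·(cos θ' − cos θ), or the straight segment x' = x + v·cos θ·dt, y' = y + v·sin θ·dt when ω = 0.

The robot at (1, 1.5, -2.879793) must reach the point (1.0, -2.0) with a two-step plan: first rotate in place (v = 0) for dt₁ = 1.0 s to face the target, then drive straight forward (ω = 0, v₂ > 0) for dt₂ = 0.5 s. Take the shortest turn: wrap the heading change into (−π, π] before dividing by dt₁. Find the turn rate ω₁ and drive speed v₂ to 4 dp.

ω₁ = 1.3090, v₂ = 7.0000

heading to target = atan2(-2−1.5, 1−1) = -1.5708
Δθ = wrap(-1.5708 − -2.8798) = 1.3090; ω₁ = Δθ/dt₁ = 1.3090
distance = √((1−1)² + (-2−1.5)²) = 3.5000; v₂ = distance/dt₂ = 7.0000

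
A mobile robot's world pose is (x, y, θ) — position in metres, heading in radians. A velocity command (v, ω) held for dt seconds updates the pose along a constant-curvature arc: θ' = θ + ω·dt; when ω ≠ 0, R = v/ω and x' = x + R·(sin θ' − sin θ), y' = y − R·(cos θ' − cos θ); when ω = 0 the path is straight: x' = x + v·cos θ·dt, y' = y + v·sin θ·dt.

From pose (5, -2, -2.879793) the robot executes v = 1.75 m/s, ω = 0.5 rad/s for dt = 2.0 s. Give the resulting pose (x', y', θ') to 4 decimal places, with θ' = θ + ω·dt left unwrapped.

(2.5716, -4.3164, -1.8798)

θ' = -2.8798 + 0.5·2.0 = -1.8798
R = v/ω = 1.75/0.5 = 3.5000
x' = 5 + 3.5000·(sin -1.8798 − sin -2.8798) = 2.5716
y' = -2 − 3.5000·(cos -1.8798 − cos -2.8798) = -4.3164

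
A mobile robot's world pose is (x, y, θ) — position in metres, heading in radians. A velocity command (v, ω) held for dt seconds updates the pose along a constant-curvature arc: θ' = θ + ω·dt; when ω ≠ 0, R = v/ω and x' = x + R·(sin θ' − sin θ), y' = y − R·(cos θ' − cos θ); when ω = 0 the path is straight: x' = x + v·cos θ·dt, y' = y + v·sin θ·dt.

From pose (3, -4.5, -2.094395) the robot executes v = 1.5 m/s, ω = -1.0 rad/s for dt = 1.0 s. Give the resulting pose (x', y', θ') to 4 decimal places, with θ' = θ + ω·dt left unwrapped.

θ' = -2.0944 + -1.0·1.0 = -3.0944
R = v/ω = 1.5/-1.0 = -1.5000
x' = 3 + -1.5000·(sin -3.0944 − sin -2.0944) = 1.7717
y' = -4.5 − -1.5000·(cos -3.0944 − cos -2.0944) = -5.2483

(1.7717, -5.2483, -3.0944)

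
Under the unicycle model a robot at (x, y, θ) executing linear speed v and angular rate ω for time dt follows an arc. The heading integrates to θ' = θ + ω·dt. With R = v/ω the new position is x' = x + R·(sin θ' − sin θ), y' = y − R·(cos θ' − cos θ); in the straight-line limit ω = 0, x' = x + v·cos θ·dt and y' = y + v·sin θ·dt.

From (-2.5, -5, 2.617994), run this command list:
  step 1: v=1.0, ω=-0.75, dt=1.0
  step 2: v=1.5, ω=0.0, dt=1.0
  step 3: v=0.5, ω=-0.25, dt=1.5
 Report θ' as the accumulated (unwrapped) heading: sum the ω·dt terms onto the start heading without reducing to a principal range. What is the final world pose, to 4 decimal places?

(-3.6291, -2.0604, 1.4930)

step 1: θ'=1.8680 (R=-1.3333) → pose (-3.1082, -4.2358, 1.8680)
step 2: θ'=1.8680 (straight) → pose (-3.5475, -2.8015, 1.8680)
step 3: θ'=1.4930 (R=-2.0000) → pose (-3.6291, -2.0604, 1.4930)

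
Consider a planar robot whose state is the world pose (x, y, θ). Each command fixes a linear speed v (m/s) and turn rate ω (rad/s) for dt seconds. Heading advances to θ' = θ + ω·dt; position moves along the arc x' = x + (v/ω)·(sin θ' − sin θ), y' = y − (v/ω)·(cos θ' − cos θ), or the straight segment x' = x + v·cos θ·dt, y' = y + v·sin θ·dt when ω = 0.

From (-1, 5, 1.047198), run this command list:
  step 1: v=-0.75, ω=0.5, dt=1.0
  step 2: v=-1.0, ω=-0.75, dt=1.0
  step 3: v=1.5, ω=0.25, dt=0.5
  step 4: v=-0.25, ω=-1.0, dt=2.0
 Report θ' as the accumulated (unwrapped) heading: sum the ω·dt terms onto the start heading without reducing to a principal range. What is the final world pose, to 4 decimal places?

(-1.5099, 3.9858, -1.0778)

step 1: θ'=1.5472 (R=-1.5000) → pose (-1.2005, 4.2854, 1.5472)
step 2: θ'=0.7972 (R=1.3333) → pose (-1.5796, 3.3852, 0.7972)
step 3: θ'=0.9222 (R=6.0000) → pose (-1.0905, 3.9531, 0.9222)
step 4: θ'=-1.0778 (R=0.2500) → pose (-1.5099, 3.9858, -1.0778)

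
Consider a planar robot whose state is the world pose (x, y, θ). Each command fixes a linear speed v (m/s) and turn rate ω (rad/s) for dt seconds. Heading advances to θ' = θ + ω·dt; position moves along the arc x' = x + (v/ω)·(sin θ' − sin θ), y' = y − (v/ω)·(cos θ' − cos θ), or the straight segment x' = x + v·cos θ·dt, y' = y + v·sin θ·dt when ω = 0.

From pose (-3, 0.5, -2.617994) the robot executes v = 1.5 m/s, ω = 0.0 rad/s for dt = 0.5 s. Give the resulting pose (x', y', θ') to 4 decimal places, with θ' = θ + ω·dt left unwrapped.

(-3.6495, 0.1250, -2.6180)

θ' = -2.6180 + 0.0·0.5 = -2.6180
ω = 0 → straight: x' = -3 + 1.5·cos(-2.6180)·0.5 = -3.6495
y' = 0.5 + 1.5·sin(-2.6180)·0.5 = 0.1250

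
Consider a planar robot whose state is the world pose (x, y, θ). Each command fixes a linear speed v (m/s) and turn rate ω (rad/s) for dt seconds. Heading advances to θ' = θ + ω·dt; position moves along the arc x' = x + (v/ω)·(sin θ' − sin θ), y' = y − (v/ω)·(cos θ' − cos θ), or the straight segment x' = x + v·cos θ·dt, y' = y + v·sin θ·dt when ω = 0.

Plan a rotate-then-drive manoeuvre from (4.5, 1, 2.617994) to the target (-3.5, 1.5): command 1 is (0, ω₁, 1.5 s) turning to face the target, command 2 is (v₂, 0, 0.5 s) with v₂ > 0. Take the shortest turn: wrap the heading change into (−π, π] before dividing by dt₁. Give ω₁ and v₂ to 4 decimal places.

heading to target = atan2(1.5−1, -3.5−4.5) = 3.0792
Δθ = wrap(3.0792 − 2.6180) = 0.4612; ω₁ = Δθ/dt₁ = 0.3075
distance = √((-3.5−4.5)² + (1.5−1)²) = 8.0156; v₂ = distance/dt₂ = 16.0312

ω₁ = 0.3075, v₂ = 16.0312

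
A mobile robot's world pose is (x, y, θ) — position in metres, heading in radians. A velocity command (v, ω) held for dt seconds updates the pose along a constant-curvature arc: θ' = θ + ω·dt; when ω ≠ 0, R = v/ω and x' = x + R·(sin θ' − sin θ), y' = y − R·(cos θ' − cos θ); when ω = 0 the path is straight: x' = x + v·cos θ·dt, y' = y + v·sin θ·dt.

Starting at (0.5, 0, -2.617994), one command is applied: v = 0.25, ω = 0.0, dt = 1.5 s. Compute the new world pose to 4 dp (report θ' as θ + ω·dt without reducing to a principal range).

(0.1752, -0.1875, -2.6180)

θ' = -2.6180 + 0.0·1.5 = -2.6180
ω = 0 → straight: x' = 0.5 + 0.25·cos(-2.6180)·1.5 = 0.1752
y' = 0 + 0.25·sin(-2.6180)·1.5 = -0.1875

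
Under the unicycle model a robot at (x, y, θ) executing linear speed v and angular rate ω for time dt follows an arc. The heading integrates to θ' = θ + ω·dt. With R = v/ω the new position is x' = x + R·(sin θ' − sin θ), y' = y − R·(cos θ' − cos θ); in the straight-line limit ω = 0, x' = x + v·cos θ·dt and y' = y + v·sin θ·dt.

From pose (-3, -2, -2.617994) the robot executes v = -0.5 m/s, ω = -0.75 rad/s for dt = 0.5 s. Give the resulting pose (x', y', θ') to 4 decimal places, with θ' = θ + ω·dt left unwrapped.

θ' = -2.6180 + -0.75·0.5 = -2.9930
R = v/ω = -0.5/-0.75 = 0.6667
x' = -3 + 0.6667·(sin -2.9930 − sin -2.6180) = -2.7654
y' = -2 − 0.6667·(cos -2.9930 − cos -2.6180) = -1.9180

(-2.7654, -1.9180, -2.9930)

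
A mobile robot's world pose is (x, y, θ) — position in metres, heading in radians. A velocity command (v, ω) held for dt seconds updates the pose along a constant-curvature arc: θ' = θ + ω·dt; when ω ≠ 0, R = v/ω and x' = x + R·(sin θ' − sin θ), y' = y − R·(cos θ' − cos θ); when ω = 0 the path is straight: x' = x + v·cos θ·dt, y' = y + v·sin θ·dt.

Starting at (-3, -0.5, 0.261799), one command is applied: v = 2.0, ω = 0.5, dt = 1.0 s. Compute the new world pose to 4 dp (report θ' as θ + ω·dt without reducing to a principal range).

θ' = 0.2618 + 0.5·1.0 = 0.7618
R = v/ω = 2.0/0.5 = 4.0000
x' = -3 + 4.0000·(sin 0.7618 − sin 0.2618) = -1.2744
y' = -0.5 − 4.0000·(cos 0.7618 − cos 0.2618) = 0.4693

(-1.2744, 0.4693, 0.7618)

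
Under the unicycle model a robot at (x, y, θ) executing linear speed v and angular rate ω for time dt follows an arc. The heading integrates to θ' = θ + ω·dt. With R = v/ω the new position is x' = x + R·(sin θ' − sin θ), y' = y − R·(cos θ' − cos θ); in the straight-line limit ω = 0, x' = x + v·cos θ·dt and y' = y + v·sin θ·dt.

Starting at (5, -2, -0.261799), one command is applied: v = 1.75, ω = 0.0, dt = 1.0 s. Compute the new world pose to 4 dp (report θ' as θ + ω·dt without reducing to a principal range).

θ' = -0.2618 + 0.0·1.0 = -0.2618
ω = 0 → straight: x' = 5 + 1.75·cos(-0.2618)·1.0 = 6.6904
y' = -2 + 1.75·sin(-0.2618)·1.0 = -2.4529

(6.6904, -2.4529, -0.2618)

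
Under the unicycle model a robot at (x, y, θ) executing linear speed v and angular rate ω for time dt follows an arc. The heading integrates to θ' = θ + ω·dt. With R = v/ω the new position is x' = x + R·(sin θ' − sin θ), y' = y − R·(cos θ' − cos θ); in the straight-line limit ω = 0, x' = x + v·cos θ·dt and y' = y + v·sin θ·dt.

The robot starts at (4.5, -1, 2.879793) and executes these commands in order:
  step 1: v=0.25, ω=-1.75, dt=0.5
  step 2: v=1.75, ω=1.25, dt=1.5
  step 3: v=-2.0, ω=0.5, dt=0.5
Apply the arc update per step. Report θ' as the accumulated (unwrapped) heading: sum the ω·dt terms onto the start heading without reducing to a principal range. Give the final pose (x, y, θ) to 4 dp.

step 1: θ'=2.0048 (R=-0.1429) → pose (4.4074, -0.9221, 2.0048)
step 2: θ'=3.8798 (R=1.4000) → pose (2.1950, -0.4752, 3.8798)
step 3: θ'=4.1298 (R=-4.0000) → pose (2.8433, 0.2827, 4.1298)

(2.8433, 0.2827, 4.1298)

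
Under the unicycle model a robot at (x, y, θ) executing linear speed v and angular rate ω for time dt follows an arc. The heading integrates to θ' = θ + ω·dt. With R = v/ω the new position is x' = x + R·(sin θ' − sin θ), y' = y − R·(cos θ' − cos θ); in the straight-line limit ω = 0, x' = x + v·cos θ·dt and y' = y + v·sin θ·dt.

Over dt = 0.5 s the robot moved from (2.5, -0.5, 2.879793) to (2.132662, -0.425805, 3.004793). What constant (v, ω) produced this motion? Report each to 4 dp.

v = 0.7500, ω = 0.2500

Δθ = 3.004793 − 2.879793 = 0.125000
ω = Δθ/dt = 0.125000/0.5 = 0.2500
R = Δx/(sin θ' − sin θ) = 3.0000
v = R·ω = 3.0000·0.2500 = 0.7500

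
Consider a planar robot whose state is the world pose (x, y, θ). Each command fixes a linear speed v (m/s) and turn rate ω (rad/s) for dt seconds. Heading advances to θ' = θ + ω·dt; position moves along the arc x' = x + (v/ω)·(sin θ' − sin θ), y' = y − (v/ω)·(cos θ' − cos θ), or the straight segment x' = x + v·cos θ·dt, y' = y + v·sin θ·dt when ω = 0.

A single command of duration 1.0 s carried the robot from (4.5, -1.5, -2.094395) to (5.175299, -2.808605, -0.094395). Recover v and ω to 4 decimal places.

Δθ = -0.094395 − -2.094395 = 2.000000
ω = Δθ/dt = 2.000000/1.0 = 2.0000
R = −Δy/(cos θ' − cos θ) = 0.8750
v = R·ω = 0.8750·2.0000 = 1.7500

v = 1.7500, ω = 2.0000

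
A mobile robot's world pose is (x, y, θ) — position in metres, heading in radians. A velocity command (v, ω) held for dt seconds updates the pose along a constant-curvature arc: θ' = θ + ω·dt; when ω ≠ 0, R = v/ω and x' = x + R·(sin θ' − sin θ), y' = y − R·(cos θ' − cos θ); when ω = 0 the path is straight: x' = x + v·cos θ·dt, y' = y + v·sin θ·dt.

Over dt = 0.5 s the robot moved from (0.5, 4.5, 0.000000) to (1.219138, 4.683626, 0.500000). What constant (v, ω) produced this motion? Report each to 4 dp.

Δθ = 0.500000 − 0.000000 = 0.500000
ω = Δθ/dt = 0.500000/0.5 = 1.0000
R = Δx/(sin θ' − sin θ) = 1.5000
v = R·ω = 1.5000·1.0000 = 1.5000

v = 1.5000, ω = 1.0000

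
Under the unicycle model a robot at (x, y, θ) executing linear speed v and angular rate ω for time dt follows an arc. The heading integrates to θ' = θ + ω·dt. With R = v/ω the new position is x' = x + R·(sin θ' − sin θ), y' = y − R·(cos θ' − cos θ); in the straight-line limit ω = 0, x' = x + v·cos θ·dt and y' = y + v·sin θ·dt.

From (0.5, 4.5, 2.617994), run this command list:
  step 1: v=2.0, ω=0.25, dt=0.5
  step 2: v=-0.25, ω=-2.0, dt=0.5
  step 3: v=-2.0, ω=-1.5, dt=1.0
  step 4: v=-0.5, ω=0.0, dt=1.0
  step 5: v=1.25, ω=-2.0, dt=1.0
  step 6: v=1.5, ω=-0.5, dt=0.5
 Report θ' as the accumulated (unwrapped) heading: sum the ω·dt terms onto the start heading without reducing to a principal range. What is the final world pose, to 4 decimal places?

step 1: θ'=2.7430 (R=8.0000) → pose (-0.3950, 4.9446, 2.7430)
step 2: θ'=1.7430 (R=0.1250) → pose (-0.3203, 4.8509, 1.7430)
step 3: θ'=0.2430 (R=1.3333) → pose (-1.3131, 3.3282, 0.2430)
step 4: θ'=0.2430 (straight) → pose (-1.7985, 3.2079, 0.2430)
step 5: θ'=-1.7570 (R=-0.6250) → pose (-1.0339, 2.4856, -1.7570)
step 6: θ'=-2.0070 (R=-3.0000) → pose (-1.2629, 1.7735, -2.0070)

(-1.2629, 1.7735, -2.0070)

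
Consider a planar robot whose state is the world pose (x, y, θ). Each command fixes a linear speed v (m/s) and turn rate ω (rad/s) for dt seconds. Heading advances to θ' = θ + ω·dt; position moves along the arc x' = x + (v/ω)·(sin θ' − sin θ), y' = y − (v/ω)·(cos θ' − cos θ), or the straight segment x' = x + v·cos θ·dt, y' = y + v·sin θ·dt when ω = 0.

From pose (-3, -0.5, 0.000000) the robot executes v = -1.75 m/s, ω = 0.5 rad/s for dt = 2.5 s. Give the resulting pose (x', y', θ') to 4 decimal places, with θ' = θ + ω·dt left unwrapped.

θ' = 0.0000 + 0.5·2.5 = 1.2500
R = v/ω = -1.75/0.5 = -3.5000
x' = -3 + -3.5000·(sin 1.2500 − sin 0.0000) = -6.3214
y' = -0.5 − -3.5000·(cos 1.2500 − cos 0.0000) = -2.8964

(-6.3214, -2.8964, 1.2500)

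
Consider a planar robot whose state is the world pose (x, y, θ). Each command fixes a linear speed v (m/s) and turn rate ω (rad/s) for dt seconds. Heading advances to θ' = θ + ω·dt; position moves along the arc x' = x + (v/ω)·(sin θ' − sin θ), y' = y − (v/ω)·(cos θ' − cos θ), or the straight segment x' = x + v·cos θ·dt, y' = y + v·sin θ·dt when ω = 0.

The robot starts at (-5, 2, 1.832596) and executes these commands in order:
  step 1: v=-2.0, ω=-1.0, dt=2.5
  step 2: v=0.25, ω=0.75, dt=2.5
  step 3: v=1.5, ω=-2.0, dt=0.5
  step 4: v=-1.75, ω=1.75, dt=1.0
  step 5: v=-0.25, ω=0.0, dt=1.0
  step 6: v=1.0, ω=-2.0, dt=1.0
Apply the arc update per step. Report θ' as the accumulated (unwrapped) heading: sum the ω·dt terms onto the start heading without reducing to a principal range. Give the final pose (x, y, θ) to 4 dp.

step 1: θ'=-0.6674 (R=2.0000) → pose (-8.1697, -0.0885, -0.6674)
step 2: θ'=1.2076 (R=0.3333) → pose (-7.6518, 0.0549, 1.2076)
step 3: θ'=0.2076 (R=-0.7500) → pose (-7.1054, 0.5223, 0.2076)
step 4: θ'=1.9576 (R=-1.0000) → pose (-7.8254, -0.8334, 1.9576)
step 5: θ'=1.9576 (straight) → pose (-7.7311, -1.0650, 1.9576)
step 6: θ'=-0.0424 (R=-0.5000) → pose (-7.2468, -0.3768, -0.0424)

(-7.2468, -0.3768, -0.0424)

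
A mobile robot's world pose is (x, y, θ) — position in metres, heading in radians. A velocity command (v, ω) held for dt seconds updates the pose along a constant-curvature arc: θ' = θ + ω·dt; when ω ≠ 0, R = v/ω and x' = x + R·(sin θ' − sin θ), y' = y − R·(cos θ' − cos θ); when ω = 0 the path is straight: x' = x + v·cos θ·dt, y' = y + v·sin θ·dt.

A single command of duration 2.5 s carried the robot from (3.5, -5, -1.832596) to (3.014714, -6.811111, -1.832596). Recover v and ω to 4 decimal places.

v = 0.7500, ω = 0.0000

Δθ = -1.832596 − -1.832596 = 0.000000
ω = Δθ/dt = 0.000000/2.5 = 0.0000
ω = 0 → v = (Δx·cos θ + Δy·sin θ)/dt = 0.7500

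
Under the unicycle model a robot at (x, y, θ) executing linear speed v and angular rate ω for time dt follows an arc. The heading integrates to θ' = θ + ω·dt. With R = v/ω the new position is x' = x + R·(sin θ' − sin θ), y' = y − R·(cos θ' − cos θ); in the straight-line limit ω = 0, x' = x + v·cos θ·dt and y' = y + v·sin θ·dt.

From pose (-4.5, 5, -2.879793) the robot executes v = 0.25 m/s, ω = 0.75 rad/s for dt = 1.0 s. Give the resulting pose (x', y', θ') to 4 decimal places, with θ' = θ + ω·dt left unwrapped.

θ' = -2.8798 + 0.75·1.0 = -2.1298
R = v/ω = 0.25/0.75 = 0.3333
x' = -4.5 + 0.3333·(sin -2.1298 − sin -2.8798) = -4.6963
y' = 5 − 0.3333·(cos -2.1298 − cos -2.8798) = 4.8548

(-4.6963, 4.8548, -2.1298)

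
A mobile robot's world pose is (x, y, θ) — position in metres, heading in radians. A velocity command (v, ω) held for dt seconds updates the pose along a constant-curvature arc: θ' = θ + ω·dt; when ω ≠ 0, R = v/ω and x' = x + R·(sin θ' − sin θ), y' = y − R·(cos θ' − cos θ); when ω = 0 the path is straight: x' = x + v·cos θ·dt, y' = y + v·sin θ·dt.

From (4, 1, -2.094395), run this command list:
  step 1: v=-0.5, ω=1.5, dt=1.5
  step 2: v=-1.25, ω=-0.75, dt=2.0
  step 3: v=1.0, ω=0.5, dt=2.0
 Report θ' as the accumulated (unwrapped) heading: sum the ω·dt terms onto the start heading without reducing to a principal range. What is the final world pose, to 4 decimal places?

step 1: θ'=0.1556 (R=-0.3333) → pose (3.6597, 1.4960, 0.1556)
step 2: θ'=-1.3444 (R=1.6667) → pose (1.7772, 2.7684, -1.3444)
step 3: θ'=-0.3444 (R=2.0000) → pose (3.0509, 1.3348, -0.3444)

(3.0509, 1.3348, -0.3444)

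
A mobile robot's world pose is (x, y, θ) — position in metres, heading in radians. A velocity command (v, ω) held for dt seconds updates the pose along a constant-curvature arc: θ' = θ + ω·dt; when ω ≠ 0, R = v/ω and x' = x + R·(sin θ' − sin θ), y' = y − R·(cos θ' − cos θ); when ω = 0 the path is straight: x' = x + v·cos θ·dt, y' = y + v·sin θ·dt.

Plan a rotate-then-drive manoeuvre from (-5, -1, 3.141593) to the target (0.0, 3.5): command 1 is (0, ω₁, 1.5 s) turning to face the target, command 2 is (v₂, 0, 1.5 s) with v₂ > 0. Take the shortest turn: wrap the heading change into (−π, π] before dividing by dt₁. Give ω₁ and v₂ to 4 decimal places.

heading to target = atan2(3.5−-1, 0−-5) = 0.7328
Δθ = wrap(0.7328 − 3.1416) = -2.4088; ω₁ = Δθ/dt₁ = -1.6059
distance = √((0−-5)² + (3.5−-1)²) = 6.7268; v₂ = distance/dt₂ = 4.4845

ω₁ = -1.6059, v₂ = 4.4845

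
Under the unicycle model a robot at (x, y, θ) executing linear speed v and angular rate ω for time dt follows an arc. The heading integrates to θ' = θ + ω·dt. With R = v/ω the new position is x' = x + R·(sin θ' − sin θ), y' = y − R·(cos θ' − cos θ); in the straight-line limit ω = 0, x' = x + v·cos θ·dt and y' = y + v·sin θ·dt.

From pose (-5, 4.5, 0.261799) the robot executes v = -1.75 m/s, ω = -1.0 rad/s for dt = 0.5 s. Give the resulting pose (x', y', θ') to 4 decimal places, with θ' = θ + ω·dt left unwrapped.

(-5.8659, 4.4898, -0.2382)

θ' = 0.2618 + -1.0·0.5 = -0.2382
R = v/ω = -1.75/-1.0 = 1.7500
x' = -5 + 1.7500·(sin -0.2382 − sin 0.2618) = -5.8659
y' = 4.5 − 1.7500·(cos -0.2382 − cos 0.2618) = 4.4898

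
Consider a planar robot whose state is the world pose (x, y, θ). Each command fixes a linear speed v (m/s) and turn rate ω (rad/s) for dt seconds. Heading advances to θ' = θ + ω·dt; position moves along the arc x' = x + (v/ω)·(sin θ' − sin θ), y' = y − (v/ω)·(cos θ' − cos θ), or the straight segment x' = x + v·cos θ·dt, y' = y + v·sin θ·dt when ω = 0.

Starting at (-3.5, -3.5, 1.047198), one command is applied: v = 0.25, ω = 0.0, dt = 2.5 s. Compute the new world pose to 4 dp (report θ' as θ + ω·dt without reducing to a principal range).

(-3.1875, -2.9587, 1.0472)

θ' = 1.0472 + 0.0·2.5 = 1.0472
ω = 0 → straight: x' = -3.5 + 0.25·cos(1.0472)·2.5 = -3.1875
y' = -3.5 + 0.25·sin(1.0472)·2.5 = -2.9587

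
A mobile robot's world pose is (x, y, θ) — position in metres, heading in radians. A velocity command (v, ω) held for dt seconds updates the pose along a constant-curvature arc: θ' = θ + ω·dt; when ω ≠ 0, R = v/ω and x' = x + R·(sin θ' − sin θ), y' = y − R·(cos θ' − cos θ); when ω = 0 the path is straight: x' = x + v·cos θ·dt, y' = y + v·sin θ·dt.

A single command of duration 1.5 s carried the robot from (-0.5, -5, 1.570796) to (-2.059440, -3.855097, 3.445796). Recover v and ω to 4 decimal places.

v = 1.5000, ω = 1.2500

Δθ = 3.445796 − 1.570796 = 1.875000
ω = Δθ/dt = 1.875000/1.5 = 1.2500
R = Δx/(sin θ' − sin θ) = 1.2000
v = R·ω = 1.2000·1.2500 = 1.5000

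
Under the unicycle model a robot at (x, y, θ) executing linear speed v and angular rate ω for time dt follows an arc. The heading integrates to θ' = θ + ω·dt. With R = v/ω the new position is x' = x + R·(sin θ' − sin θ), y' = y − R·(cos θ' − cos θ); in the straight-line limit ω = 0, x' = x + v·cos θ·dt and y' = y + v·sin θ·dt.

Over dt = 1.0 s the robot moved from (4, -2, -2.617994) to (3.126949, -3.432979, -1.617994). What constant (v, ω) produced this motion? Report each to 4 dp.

Δθ = -1.617994 − -2.617994 = 1.000000
ω = Δθ/dt = 1.000000/1.0 = 1.0000
R = −Δy/(cos θ' − cos θ) = 1.7500
v = R·ω = 1.7500·1.0000 = 1.7500

v = 1.7500, ω = 1.0000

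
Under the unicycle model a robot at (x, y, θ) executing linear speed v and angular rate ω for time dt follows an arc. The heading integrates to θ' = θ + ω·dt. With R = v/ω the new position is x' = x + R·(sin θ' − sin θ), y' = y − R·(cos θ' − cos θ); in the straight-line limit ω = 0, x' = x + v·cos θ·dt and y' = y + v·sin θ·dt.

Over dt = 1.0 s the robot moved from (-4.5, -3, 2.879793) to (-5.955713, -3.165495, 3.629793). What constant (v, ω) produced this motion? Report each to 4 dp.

Δθ = 3.629793 − 2.879793 = 0.750000
ω = Δθ/dt = 0.750000/1.0 = 0.7500
R = Δx/(sin θ' − sin θ) = 2.0000
v = R·ω = 2.0000·0.7500 = 1.5000

v = 1.5000, ω = 0.7500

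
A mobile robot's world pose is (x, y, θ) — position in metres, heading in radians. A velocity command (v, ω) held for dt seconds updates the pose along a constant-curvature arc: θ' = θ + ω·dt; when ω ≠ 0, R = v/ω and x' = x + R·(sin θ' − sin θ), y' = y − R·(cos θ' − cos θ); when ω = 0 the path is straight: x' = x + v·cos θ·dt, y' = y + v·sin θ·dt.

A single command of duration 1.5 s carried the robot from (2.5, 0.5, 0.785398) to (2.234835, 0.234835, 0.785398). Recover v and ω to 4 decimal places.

Δθ = 0.785398 − 0.785398 = 0.000000
ω = Δθ/dt = 0.000000/1.5 = 0.0000
ω = 0 → v = (Δx·cos θ + Δy·sin θ)/dt = -0.2500

v = -0.2500, ω = 0.0000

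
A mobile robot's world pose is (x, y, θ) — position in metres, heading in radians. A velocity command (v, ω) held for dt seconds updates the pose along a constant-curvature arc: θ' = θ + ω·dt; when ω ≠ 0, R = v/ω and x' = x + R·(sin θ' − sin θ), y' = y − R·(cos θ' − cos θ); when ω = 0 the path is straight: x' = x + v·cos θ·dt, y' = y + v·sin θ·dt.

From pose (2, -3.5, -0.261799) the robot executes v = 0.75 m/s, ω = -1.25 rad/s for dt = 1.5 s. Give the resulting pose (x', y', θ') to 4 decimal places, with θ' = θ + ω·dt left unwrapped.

θ' = -0.2618 + -1.25·1.5 = -2.1368
R = v/ω = 0.75/-1.25 = -0.6000
x' = 2 + -0.6000·(sin -2.1368 − sin -0.2618) = 2.3511
y' = -3.5 − -0.6000·(cos -2.1368 − cos -0.2618) = -4.4013

(2.3511, -4.4013, -2.1368)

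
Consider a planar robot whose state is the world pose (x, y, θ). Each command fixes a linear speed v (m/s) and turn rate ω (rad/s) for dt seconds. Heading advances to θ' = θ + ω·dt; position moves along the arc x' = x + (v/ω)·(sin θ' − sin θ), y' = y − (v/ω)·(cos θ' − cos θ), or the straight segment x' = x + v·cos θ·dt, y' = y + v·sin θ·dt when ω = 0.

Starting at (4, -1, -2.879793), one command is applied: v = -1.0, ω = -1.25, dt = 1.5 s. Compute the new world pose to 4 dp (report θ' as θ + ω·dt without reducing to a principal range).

θ' = -2.8798 + -1.25·1.5 = -4.7548
R = v/ω = -1.0/-1.25 = 0.8000
x' = 4 + 0.8000·(sin -4.7548 − sin -2.8798) = 5.0063
y' = -1 − 0.8000·(cos -4.7548 − cos -2.8798) = -1.8067

(5.0063, -1.8067, -4.7548)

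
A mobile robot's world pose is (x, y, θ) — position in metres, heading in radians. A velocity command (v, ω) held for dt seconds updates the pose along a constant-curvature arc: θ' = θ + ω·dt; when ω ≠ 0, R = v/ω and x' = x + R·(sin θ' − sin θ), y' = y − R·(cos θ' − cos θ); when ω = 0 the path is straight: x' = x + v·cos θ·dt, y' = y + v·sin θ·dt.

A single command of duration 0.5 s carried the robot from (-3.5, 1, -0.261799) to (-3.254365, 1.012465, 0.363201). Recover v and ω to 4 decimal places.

v = 0.5000, ω = 1.2500

Δθ = 0.363201 − -0.261799 = 0.625000
ω = Δθ/dt = 0.625000/0.5 = 1.2500
R = Δx/(sin θ' − sin θ) = 0.4000
v = R·ω = 0.4000·1.2500 = 0.5000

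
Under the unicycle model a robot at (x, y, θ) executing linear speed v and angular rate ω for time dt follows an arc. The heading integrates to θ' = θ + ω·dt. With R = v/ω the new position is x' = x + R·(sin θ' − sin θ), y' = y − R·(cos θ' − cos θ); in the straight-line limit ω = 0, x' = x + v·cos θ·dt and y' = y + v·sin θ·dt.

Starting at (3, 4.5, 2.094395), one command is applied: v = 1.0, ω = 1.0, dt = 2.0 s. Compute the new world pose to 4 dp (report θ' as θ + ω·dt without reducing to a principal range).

θ' = 2.0944 + 1.0·2.0 = 4.0944
R = v/ω = 1.0/1.0 = 1.0000
x' = 3 + 1.0000·(sin 4.0944 − sin 2.0944) = 1.3189
y' = 4.5 − 1.0000·(cos 4.0944 − cos 2.0944) = 4.5794

(1.3189, 4.5794, 4.0944)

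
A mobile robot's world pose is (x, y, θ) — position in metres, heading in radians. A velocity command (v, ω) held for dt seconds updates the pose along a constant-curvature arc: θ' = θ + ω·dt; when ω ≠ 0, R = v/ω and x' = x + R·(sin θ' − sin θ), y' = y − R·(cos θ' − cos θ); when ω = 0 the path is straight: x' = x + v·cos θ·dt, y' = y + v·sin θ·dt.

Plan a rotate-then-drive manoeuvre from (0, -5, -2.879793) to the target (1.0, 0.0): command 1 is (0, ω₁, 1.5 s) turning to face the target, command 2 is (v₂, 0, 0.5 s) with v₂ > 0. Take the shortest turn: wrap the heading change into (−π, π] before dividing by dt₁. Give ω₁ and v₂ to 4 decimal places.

ω₁ = -1.3533, v₂ = 10.1980

heading to target = atan2(0−-5, 1−0) = 1.3734
Δθ = wrap(1.3734 − -2.8798) = -2.0300; ω₁ = Δθ/dt₁ = -1.3533
distance = √((1−0)² + (0−-5)²) = 5.0990; v₂ = distance/dt₂ = 10.1980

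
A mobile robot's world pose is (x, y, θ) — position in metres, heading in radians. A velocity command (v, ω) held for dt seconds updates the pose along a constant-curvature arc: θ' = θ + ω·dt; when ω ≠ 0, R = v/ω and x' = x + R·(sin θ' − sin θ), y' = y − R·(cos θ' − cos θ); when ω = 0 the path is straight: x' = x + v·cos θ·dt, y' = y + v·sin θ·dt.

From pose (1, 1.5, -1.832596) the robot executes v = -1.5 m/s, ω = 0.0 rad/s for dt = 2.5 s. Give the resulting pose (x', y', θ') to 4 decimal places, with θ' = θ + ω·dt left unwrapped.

θ' = -1.8326 + 0.0·2.5 = -1.8326
ω = 0 → straight: x' = 1 + -1.5·cos(-1.8326)·2.5 = 1.9706
y' = 1.5 + -1.5·sin(-1.8326)·2.5 = 5.1222

(1.9706, 5.1222, -1.8326)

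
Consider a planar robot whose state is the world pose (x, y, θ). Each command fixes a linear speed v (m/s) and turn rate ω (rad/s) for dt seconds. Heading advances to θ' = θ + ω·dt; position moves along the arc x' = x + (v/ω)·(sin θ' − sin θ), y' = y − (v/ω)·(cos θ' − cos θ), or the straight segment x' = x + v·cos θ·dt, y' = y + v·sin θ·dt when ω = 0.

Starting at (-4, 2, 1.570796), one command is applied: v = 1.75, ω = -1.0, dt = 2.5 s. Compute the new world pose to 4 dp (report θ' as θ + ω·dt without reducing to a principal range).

(-0.8480, 3.0473, -0.9292)

θ' = 1.5708 + -1.0·2.5 = -0.9292
R = v/ω = 1.75/-1.0 = -1.7500
x' = -4 + -1.7500·(sin -0.9292 − sin 1.5708) = -0.8480
y' = 2 − -1.7500·(cos -0.9292 − cos 1.5708) = 3.0473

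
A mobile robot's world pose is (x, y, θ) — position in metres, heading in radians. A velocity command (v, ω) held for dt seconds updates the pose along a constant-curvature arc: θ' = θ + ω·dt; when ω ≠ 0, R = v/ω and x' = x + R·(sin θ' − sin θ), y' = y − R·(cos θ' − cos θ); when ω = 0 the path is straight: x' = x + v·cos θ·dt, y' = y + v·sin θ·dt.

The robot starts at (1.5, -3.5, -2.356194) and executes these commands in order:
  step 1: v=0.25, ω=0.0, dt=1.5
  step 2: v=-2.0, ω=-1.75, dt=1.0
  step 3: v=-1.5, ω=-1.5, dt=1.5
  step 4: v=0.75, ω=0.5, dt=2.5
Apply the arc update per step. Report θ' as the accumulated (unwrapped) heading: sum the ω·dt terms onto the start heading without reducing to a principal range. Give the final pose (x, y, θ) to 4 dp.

(3.5820, -4.5688, -5.1062)

step 1: θ'=-2.3562 (straight) → pose (1.2348, -3.7652, -2.3562)
step 2: θ'=-4.1062 (R=1.1429) → pose (2.9822, -3.9222, -4.1062)
step 3: θ'=-6.3562 (R=1.0000) → pose (2.0874, -5.4892, -6.3562)
step 4: θ'=-5.1062 (R=1.5000) → pose (3.5820, -4.5688, -5.1062)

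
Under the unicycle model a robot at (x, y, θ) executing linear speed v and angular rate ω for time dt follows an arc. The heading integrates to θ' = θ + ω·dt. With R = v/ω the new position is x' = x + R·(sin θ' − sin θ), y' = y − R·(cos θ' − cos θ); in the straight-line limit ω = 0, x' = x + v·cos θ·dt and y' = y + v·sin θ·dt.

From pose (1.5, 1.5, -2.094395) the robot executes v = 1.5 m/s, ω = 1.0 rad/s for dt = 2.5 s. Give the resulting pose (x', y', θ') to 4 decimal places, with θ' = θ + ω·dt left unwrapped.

θ' = -2.0944 + 1.0·2.5 = 0.4056
R = v/ω = 1.5/1.0 = 1.5000
x' = 1.5 + 1.5000·(sin 0.4056 − sin -2.0944) = 3.3909
y' = 1.5 − 1.5000·(cos 0.4056 − cos -2.0944) = -0.6283

(3.3909, -0.6283, 0.4056)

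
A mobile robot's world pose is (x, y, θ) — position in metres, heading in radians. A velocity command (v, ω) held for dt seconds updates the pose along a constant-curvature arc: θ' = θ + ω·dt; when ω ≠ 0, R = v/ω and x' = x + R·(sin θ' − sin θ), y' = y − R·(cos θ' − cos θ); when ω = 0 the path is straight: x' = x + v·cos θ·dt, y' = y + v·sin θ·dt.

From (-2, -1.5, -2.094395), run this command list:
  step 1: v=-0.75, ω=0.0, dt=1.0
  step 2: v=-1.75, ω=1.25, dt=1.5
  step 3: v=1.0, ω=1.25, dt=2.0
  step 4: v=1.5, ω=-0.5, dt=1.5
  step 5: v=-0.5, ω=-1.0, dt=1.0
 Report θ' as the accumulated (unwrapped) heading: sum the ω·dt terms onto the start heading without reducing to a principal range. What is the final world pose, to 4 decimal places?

(-2.7205, 4.1826, 0.5306)

step 1: θ'=-2.0944 (straight) → pose (-1.6250, -0.8505, -2.0944)
step 2: θ'=-0.2194 (R=-1.4000) → pose (-2.5327, 1.2160, -0.2194)
step 3: θ'=2.2806 (R=0.8000) → pose (-1.7518, 2.5181, 2.2806)
step 4: θ'=1.5306 (R=-3.0000) → pose (-2.4740, 4.5937, 1.5306)
step 5: θ'=0.5306 (R=0.5000) → pose (-2.7205, 4.1826, 0.5306)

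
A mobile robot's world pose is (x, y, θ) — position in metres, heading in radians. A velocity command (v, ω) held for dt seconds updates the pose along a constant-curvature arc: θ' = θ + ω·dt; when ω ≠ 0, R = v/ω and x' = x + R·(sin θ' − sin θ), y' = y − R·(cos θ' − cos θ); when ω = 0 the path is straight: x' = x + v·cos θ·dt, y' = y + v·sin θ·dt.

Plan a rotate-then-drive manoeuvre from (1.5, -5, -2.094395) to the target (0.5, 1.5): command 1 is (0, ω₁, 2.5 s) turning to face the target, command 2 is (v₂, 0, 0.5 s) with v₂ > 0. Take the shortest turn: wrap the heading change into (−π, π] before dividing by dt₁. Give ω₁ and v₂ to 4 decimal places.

ω₁ = -0.9861, v₂ = 13.1529

heading to target = atan2(1.5−-5, 0.5−1.5) = 1.7234
Δθ = wrap(1.7234 − -2.0944) = -2.4653; ω₁ = Δθ/dt₁ = -0.9861
distance = √((0.5−1.5)² + (1.5−-5)²) = 6.5765; v₂ = distance/dt₂ = 13.1529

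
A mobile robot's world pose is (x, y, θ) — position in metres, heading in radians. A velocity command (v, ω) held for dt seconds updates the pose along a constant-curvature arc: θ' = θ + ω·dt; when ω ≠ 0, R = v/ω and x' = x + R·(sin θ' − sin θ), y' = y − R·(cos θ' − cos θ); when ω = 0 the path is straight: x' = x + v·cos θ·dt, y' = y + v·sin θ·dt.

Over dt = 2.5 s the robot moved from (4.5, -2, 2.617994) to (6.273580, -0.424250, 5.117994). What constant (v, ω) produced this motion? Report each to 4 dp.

Δθ = 5.117994 − 2.617994 = 2.500000
ω = Δθ/dt = 2.500000/2.5 = 1.0000
R = Δx/(sin θ' − sin θ) = -1.2500
v = R·ω = -1.2500·1.0000 = -1.2500

v = -1.2500, ω = 1.0000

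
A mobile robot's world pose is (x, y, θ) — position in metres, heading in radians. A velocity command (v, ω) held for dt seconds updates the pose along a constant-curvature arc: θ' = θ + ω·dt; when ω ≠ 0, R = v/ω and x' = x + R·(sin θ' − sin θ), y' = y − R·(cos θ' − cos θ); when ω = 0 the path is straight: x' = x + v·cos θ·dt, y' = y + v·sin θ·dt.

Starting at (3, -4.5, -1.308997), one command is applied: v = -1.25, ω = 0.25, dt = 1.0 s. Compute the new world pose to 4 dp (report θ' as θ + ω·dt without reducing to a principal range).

θ' = -1.3090 + 0.25·1.0 = -1.0590
R = v/ω = -1.25/0.25 = -5.0000
x' = 3 + -5.0000·(sin -1.0590 − sin -1.3090) = 2.5297
y' = -4.5 − -5.0000·(cos -1.0590 − cos -1.3090) = -3.3454

(2.5297, -3.3454, -1.0590)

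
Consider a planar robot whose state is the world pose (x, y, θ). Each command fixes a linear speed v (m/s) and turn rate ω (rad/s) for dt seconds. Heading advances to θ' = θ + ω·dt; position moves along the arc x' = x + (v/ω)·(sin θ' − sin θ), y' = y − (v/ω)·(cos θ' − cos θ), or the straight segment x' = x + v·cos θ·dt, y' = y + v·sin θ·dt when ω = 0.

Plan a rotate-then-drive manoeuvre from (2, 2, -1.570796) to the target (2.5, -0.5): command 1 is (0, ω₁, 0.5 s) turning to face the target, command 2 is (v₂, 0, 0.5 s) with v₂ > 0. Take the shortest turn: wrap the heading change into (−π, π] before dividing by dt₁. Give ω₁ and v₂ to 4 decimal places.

heading to target = atan2(-0.5−2, 2.5−2) = -1.3734
Δθ = wrap(-1.3734 − -1.5708) = 0.1974; ω₁ = Δθ/dt₁ = 0.3948
distance = √((2.5−2)² + (-0.5−2)²) = 2.5495; v₂ = distance/dt₂ = 5.0990

ω₁ = 0.3948, v₂ = 5.0990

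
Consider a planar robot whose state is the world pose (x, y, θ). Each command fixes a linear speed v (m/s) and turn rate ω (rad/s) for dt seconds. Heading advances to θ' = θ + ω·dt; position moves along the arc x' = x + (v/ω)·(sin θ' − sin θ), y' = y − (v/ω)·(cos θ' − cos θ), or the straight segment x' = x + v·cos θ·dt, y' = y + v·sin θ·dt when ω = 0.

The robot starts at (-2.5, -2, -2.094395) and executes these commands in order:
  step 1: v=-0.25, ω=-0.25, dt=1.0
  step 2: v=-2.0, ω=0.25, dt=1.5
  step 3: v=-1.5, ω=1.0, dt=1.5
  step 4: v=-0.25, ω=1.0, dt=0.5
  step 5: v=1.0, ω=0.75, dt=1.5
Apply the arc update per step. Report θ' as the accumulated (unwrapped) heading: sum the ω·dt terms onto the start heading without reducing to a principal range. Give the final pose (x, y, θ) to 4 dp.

step 1: θ'=-2.3444 (R=1.0000) → pose (-2.3494, -1.8013, -2.3444)
step 2: θ'=-1.9694 (R=-8.0000) → pose (-0.6997, 0.6834, -1.9694)
step 3: θ'=-0.4694 (R=-1.5000) → pose (-1.4036, 2.6034, -0.4694)
step 4: θ'=0.0306 (R=-0.2500) → pose (-1.5244, 2.6303, 0.0306)
step 5: θ'=1.1556 (R=1.3333) → pose (-0.3451, 3.4252, 1.1556)

(-0.3451, 3.4252, 1.1556)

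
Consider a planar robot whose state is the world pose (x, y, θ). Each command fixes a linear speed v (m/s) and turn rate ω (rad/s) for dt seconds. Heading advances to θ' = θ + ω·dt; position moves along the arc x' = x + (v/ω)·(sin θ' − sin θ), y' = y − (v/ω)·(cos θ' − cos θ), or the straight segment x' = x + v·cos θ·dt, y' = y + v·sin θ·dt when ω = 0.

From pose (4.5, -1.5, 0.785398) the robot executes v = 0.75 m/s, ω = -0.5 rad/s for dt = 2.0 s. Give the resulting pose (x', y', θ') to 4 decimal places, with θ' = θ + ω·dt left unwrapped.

(5.8801, -1.0951, -0.2146)

θ' = 0.7854 + -0.5·2.0 = -0.2146
R = v/ω = 0.75/-0.5 = -1.5000
x' = 4.5 + -1.5000·(sin -0.2146 − sin 0.7854) = 5.8801
y' = -1.5 − -1.5000·(cos -0.2146 − cos 0.7854) = -1.0951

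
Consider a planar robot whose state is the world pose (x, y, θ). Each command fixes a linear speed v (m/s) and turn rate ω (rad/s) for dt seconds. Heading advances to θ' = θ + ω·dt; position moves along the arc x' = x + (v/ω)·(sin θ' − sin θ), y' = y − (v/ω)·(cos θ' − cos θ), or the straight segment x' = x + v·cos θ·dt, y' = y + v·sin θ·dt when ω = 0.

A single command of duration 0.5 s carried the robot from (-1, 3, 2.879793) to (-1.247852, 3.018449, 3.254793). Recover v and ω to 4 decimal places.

v = 0.5000, ω = 0.7500

Δθ = 3.254793 − 2.879793 = 0.375000
ω = Δθ/dt = 0.375000/0.5 = 0.7500
R = Δx/(sin θ' − sin θ) = 0.6667
v = R·ω = 0.6667·0.7500 = 0.5000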